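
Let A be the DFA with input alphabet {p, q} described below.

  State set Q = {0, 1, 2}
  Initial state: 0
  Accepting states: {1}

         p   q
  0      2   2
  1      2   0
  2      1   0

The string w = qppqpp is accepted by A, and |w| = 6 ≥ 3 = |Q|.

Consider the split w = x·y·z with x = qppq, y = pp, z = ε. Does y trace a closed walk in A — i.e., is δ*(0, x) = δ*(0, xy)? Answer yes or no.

Run of A on the first 6 characters of w = q p p q p p:
  step 0: 0  (start)
  step 1: 2  (read q: 0→2)
  step 2: 1  (read p: 2→1)
  step 3: 2  (read p: 1→2)
  step 4: 0  (read q: 2→0)
  step 5: 2  (read p: 0→2)
  step 6: 1  (read p: 2→1)

After x (step 4): 0. After xy (step 6): 1.
They differ (0 ≠ 1), so y is not a cycle from the state after x; this split is not the one the pumping-lemma construction produces, and pumping y need not keep the string in L(A).

no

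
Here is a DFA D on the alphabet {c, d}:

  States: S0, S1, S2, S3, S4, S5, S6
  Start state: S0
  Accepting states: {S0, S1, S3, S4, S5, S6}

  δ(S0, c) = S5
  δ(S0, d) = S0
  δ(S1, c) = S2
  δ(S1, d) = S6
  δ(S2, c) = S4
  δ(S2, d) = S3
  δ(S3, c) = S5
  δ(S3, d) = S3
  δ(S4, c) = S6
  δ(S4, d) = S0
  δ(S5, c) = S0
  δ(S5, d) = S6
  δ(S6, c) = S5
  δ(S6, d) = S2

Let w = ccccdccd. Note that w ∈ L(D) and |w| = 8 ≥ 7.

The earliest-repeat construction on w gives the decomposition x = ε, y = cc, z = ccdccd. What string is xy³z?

ccccccccdccd

xy^3z = ε·cc·cc·cc·ccdccd = ccccccccdccd.
Reading y = cc takes D from S0 back to S0, so after x·y·y·y the machine is still in S0, and z then leads to the accepting state S0. Hence ccccccccdccd ∈ L(D).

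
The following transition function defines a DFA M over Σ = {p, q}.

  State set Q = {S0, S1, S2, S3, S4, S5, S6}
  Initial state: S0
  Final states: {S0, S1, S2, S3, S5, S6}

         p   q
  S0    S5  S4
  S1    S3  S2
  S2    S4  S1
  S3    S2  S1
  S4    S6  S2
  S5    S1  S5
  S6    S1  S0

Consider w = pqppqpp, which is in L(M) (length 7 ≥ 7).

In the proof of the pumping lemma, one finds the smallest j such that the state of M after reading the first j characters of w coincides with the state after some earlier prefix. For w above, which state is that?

State sequence: S0 -p-> S5 -q-> S5 -p-> S1 -p-> S3 -q-> S1 -p-> S3 -p-> S2
First repeat at step 2: S5 was already visited.

The earliest repeat is at step j = 2: M is in S5, which it already visited at step i = 1.
The DFA has 7 states, so the proof of the pumping lemma guarantees a repeated state among the first 7+1 visited; the segment between the two visits is the pumpable y.

S5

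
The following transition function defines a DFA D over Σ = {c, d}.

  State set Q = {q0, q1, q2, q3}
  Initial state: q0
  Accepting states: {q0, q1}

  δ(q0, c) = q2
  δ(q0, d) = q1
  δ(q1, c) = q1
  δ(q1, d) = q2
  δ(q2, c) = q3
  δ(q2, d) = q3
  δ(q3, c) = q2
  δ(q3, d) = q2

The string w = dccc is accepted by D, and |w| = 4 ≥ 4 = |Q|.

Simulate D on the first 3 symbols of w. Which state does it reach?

q1

Run of D on the first 3 characters of w = d c c:
  step 0: q0  (start)
  step 1: q1  (read d: q0→q1)
  step 2: q1  (read c: q1→q1)
  step 3: q1  (read c: q1→q1)

After reading 3 characters, D is in state q1.
(This kind of state-tracing is the core of the pumping-lemma construction: with 4 states, pigeonhole forces a repeat within the first 4 steps.)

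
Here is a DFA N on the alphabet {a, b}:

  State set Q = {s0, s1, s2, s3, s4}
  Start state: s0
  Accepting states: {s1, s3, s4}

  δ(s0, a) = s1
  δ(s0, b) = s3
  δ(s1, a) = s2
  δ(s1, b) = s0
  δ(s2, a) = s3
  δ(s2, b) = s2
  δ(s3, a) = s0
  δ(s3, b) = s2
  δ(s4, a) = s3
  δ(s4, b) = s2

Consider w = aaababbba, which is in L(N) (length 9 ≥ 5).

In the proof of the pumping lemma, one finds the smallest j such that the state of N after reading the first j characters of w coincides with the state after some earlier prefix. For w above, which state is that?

Run of N on w = a a a b a b b b a:
  step 0: s0  (start)
  step 1: s1  (read a: s0→s1)
  step 2: s2  (read a: s1→s2)
  step 3: s3  (read a: s2→s3)
  step 4: s2  (read b: s3→s2)   ← first repeat (s2 seen earlier)
  step 5: s3  (read a: s2→s3)
  step 6: s2  (read b: s3→s2)
  step 7: s2  (read b: s2→s2)
  step 8: s2  (read b: s2→s2)
  step 9: s3  (read a: s2→s3)

The earliest repeat is at step j = 4: N is in s2, which it already visited at step i = 2.

s2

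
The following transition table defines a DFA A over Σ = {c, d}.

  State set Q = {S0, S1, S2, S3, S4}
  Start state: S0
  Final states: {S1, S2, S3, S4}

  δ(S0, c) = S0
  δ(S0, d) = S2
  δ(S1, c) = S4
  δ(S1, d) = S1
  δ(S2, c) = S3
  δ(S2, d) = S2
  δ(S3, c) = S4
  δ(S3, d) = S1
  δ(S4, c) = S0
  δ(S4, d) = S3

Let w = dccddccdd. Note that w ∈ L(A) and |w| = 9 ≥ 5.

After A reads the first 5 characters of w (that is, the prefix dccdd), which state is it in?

Run of A on the first 5 characters of w = d c c d d:
  step 0: S0  (start)
  step 1: S2  (read d: S0→S2)
  step 2: S3  (read c: S2→S3)
  step 3: S4  (read c: S3→S4)
  step 4: S3  (read d: S4→S3)
  step 5: S1  (read d: S3→S1)

After reading 5 characters, A is in state S1.
(This kind of state-tracing is the core of the pumping-lemma construction: with 5 states, pigeonhole forces a repeat within the first 5 steps.)

S1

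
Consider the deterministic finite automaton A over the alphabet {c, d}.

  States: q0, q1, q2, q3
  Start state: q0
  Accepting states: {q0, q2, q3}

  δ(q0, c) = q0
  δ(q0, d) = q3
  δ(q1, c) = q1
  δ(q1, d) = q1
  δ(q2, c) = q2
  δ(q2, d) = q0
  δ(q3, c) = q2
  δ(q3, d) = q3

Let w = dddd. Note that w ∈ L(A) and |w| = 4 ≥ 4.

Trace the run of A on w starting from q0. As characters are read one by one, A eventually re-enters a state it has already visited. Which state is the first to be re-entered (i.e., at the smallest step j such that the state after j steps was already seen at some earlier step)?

State sequence: q0 -d-> q3 -d-> q3 -d-> q3 -d-> q3
First repeat at step 2: q3 was already visited.

The earliest repeat is at step j = 2: A is in q3, which it already visited at step i = 1.
With |Q| = 4, pigeonhole forces a state repeat no later than step 4; the substring read between the first and second visits to that state can be pumped.

q3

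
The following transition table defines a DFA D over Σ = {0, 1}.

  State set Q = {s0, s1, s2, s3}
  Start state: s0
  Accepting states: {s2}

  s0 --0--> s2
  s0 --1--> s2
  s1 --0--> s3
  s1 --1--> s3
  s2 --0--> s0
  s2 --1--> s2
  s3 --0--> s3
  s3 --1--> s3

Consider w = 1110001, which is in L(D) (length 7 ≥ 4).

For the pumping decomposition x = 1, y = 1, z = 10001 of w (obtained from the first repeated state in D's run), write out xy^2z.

11110001

xy^2z = 1·1·1·10001 = 11110001.
Reading y = 1 takes D from s2 back to s2, so after x·y·y the machine is still in s2, and z then leads to the accepting state s2. Hence 11110001 ∈ L(D).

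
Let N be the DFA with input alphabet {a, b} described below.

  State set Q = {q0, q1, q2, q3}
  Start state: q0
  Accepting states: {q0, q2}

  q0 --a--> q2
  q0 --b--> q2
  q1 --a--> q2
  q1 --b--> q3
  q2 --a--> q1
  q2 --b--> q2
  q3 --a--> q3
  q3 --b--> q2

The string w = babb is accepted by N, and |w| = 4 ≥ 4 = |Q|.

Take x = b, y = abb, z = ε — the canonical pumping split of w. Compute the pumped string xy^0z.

xy⁰z = xz = b·ε = b.
Reading y = abb takes N from q2 back to q2, so after x the machine is still in q2, and z then leads to the accepting state q2. Hence b ∈ L(N).

b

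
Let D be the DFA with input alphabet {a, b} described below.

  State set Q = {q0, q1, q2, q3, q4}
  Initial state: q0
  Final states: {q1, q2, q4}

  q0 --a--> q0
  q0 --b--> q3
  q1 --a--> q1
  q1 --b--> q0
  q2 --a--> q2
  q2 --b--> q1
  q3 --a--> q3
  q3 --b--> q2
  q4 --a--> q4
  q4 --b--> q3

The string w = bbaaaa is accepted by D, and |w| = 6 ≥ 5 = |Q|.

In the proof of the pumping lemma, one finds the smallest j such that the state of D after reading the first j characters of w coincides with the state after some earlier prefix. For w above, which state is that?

Run of D on w = b b a a a a:
  step 0: q0  (start)
  step 1: q3  (read b: q0→q3)
  step 2: q2  (read b: q3→q2)
  step 3: q2  (read a: q2→q2)   ← first repeat (q2 seen earlier)
  step 4: q2  (read a: q2→q2)
  step 5: q2  (read a: q2→q2)
  step 6: q2  (read a: q2→q2)

The earliest repeat is at step j = 3: D is in q2, which it already visited at step i = 2.
The DFA has 5 states, so the proof of the pumping lemma guarantees a repeated state among the first 5+1 visited; the segment between the two visits is the pumpable y.

q2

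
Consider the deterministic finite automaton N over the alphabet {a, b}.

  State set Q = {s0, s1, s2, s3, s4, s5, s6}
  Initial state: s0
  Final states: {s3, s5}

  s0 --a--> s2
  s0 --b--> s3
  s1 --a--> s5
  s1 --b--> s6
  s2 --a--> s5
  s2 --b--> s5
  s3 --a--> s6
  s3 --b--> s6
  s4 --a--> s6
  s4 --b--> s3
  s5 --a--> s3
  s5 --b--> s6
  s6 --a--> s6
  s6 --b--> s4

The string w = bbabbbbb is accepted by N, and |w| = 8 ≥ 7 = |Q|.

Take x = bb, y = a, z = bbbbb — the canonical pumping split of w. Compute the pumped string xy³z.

xy^3z = bb·a·a·a·bbbbb = bbaaabbbbb.
Reading y = a takes N from s6 back to s6, so after x·y·y·y the machine is still in s6, and z then leads to the accepting state s3. Hence bbaaabbbbb ∈ L(N).

bbaaabbbbb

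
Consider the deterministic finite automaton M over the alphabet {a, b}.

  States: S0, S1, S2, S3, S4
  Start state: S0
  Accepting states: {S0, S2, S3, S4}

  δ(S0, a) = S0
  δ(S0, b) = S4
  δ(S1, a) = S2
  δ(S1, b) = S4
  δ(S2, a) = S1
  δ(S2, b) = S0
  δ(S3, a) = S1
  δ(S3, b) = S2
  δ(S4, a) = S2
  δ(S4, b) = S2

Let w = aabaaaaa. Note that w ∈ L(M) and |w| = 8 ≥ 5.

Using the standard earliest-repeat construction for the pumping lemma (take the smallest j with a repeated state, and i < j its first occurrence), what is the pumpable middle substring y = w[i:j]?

a

Run of M on w = a a b a a a a a:
  step 0: S0  (start)
  step 1: S0  (read a: S0→S0)   ← first repeat (S0 seen earlier)
  step 2: S0  (read a: S0→S0)
  step 3: S4  (read b: S0→S4)
  step 4: S2  (read a: S4→S2)
  step 5: S1  (read a: S2→S1)
  step 6: S2  (read a: S1→S2)
  step 7: S1  (read a: S2→S1)
  step 8: S2  (read a: S1→S2)

So i = 0, j = 1, giving x = w[0:0] = ε, y = w[0:1] = a, z = w[1:8] = abaaaaa.
Check: |xy| = 1 ≤ 5 and |y| = 1 ≥ 1. Reading y takes M from S0 back to S0, so every xyⁱz is accepted.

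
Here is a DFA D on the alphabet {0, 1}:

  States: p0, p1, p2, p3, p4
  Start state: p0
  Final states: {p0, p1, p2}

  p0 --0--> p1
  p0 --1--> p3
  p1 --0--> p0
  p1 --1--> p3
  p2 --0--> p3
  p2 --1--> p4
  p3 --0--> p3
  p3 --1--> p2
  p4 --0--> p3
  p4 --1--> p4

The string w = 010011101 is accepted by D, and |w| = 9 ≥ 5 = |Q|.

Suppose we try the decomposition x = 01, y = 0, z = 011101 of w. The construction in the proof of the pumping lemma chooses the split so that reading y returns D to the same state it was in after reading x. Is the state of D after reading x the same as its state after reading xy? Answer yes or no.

yes

State sequence: p0 -0-> p1 -1-> p3 -0-> p3

After x (step 2): p3. After xy (step 3): p3.
They match, so y = 0 drives D around a cycle from p3 back to itself; pumping y any number of times keeps D in p3 before reading z, and xyⁱz ∈ L(D) for every i ≥ 0.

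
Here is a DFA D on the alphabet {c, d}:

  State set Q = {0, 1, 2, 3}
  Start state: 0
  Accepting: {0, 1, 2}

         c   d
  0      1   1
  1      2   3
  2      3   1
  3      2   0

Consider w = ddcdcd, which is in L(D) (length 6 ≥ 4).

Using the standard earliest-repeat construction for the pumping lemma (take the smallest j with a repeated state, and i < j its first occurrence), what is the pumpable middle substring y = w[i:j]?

dcd

State sequence: 0 -d-> 1 -d-> 3 -c-> 2 -d-> 1 -c-> 2 -d-> 1
First repeat at step 4: 1 was already visited.

So i = 1, j = 4, giving x = w[0:1] = d, y = w[1:4] = dcd, z = w[4:6] = cd.
Check: |xy| = 4 ≤ 4 and |y| = 3 ≥ 1. Reading y takes D from 1 back to 1, so every xyⁱz is accepted.
Since D has 4 states, any run of length ≥ 4 visits 4+1 states, so by pigeonhole some state repeats within the first 4 steps — that repeat gives the pumpable loop.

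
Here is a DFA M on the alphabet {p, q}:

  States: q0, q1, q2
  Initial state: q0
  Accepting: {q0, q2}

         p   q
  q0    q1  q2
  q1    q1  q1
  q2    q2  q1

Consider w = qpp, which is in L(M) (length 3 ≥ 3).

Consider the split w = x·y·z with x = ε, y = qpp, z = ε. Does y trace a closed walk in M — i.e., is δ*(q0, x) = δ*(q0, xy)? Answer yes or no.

Run of M on the first 3 characters of w = q p p:
  step 0: q0  (start)
  step 1: q2  (read q: q0→q2)
  step 2: q2  (read p: q2→q2)
  step 3: q2  (read p: q2→q2)

After x (step 0): q0. After xy (step 3): q2.
They differ (q0 ≠ q2), so y is not a cycle from the state after x; this split is not the one the pumping-lemma construction produces, and pumping y need not keep the string in L(M).

no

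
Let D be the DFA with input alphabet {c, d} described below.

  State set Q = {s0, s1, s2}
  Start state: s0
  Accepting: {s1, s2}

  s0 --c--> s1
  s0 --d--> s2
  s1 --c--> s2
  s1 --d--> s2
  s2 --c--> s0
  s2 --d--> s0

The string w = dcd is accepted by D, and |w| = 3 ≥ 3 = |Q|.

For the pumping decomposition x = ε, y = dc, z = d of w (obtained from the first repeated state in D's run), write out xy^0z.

xy⁰z = xz = ε·d = d.
Reading y = dc takes D from s0 back to s0, so after x the machine is still in s0, and z then leads to the accepting state s2. Hence d ∈ L(D).

d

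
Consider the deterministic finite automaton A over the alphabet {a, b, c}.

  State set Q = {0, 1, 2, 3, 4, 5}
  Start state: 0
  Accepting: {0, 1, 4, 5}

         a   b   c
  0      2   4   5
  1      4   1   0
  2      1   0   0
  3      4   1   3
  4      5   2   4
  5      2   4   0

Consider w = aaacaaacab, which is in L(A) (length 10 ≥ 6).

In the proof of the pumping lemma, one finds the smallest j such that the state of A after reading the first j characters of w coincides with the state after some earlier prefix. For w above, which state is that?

State sequence: 0 -a-> 2 -a-> 1 -a-> 4 -c-> 4 -a-> 5 -a-> 2 -a-> 1 -c-> 0 -a-> 2 -b-> 0
First repeat at step 4: 4 was already visited.

The earliest repeat is at step j = 4: A is in 4, which it already visited at step i = 3.
Since A has 6 states, any run of length ≥ 6 visits 6+1 states, so by pigeonhole some state repeats within the first 6 steps — that repeat gives the pumpable loop.

4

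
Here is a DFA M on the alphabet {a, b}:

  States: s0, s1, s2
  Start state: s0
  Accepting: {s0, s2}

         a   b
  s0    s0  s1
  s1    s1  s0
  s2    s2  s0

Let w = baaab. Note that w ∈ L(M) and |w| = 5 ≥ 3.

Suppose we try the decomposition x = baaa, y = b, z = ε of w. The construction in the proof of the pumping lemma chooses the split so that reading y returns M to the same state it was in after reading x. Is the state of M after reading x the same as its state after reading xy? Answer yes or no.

no

State sequence: s0 -b-> s1 -a-> s1 -a-> s1 -a-> s1 -b-> s0

After x (step 4): s1. After xy (step 5): s0.
They differ (s1 ≠ s0), so y is not a cycle from the state after x; this split is not the one the pumping-lemma construction produces, and pumping y need not keep the string in L(M).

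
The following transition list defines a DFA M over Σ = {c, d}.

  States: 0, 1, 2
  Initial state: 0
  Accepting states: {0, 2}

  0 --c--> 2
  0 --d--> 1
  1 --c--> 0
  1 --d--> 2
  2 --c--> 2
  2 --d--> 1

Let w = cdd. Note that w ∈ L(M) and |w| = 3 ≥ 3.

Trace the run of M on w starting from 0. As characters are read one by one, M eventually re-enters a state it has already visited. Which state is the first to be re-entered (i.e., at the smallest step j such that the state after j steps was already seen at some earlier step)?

Run of M on w = c d d:
  step 0: 0  (start)
  step 1: 2  (read c: 0→2)
  step 2: 1  (read d: 2→1)
  step 3: 2  (read d: 1→2)   ← first repeat (2 seen earlier)

The earliest repeat is at step j = 3: M is in 2, which it already visited at step i = 1.
Pumping length from the standard proof: p = 3 (the number of states). The repeated state found above gives |xy| = j ≤ 3 and |y| = j − i ≥ 1.

2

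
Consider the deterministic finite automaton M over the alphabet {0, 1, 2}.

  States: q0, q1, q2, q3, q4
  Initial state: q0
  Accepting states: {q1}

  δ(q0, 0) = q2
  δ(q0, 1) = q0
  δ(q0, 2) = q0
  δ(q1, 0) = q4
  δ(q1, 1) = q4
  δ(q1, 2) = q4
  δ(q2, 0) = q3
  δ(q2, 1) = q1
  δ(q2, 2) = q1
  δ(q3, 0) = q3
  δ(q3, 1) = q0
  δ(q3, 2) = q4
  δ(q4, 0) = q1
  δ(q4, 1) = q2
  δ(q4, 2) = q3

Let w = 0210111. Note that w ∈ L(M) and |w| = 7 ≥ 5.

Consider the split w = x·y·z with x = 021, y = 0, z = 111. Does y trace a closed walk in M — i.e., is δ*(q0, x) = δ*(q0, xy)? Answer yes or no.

no

Run of M on the first 4 characters of w = 0 2 1 0:
  step 0: q0  (start)
  step 1: q2  (read 0: q0→q2)
  step 2: q1  (read 2: q2→q1)
  step 3: q4  (read 1: q1→q4)
  step 4: q1  (read 0: q4→q1)

After x (step 3): q4. After xy (step 4): q1.
They differ (q4 ≠ q1), so y is not a cycle from the state after x; this split is not the one the pumping-lemma construction produces, and pumping y need not keep the string in L(M).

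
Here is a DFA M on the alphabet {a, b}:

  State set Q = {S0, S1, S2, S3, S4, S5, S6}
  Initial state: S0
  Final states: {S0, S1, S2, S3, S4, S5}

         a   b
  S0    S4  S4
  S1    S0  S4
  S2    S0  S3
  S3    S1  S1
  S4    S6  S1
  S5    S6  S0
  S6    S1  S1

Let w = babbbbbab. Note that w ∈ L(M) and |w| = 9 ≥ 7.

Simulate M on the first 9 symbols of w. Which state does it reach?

S4

Run of M on the first 9 characters of w = b a b b b b b a b:
  step 0: S0  (start)
  step 1: S4  (read b: S0→S4)
  step 2: S6  (read a: S4→S6)
  step 3: S1  (read b: S6→S1)
  step 4: S4  (read b: S1→S4)
  step 5: S1  (read b: S4→S1)
  step 6: S4  (read b: S1→S4)
  step 7: S1  (read b: S4→S1)
  step 8: S0  (read a: S1→S0)
  step 9: S4  (read b: S0→S4)

After reading 9 characters, M is in state S4.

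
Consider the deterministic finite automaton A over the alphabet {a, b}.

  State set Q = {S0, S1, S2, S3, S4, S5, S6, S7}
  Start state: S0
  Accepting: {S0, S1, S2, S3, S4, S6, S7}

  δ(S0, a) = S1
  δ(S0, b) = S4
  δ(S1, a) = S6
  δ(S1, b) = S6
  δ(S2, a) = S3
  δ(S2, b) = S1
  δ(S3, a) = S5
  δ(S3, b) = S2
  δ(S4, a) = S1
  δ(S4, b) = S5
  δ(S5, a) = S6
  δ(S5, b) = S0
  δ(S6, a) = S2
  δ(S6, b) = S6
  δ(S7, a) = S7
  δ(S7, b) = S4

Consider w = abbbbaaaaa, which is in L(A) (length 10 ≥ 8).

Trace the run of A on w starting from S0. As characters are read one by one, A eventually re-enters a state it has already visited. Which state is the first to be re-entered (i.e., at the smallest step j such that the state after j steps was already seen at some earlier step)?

State sequence: S0 -a-> S1 -b-> S6 -b-> S6 -b-> S6 -b-> S6 -a-> S2 -a-> S3 -a-> S5 -a-> S6 -a-> S2
First repeat at step 3: S6 was already visited.

The earliest repeat is at step j = 3: A is in S6, which it already visited at step i = 2.

S6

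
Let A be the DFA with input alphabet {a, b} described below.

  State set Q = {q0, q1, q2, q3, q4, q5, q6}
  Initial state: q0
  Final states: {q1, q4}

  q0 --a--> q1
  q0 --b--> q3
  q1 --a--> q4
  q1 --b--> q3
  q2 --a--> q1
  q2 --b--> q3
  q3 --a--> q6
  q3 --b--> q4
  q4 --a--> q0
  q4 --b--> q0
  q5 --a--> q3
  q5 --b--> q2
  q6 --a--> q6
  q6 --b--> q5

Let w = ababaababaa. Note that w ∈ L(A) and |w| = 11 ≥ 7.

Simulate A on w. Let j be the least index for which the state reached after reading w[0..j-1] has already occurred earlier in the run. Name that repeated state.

State sequence: q0 -a-> q1 -b-> q3 -a-> q6 -b-> q5 -a-> q3 -a-> q6 -b-> q5 -a-> q3 -b-> q4 -a-> q0 -a-> q1
First repeat at step 5: q3 was already visited.

The earliest repeat is at step j = 5: A is in q3, which it already visited at step i = 2.

q3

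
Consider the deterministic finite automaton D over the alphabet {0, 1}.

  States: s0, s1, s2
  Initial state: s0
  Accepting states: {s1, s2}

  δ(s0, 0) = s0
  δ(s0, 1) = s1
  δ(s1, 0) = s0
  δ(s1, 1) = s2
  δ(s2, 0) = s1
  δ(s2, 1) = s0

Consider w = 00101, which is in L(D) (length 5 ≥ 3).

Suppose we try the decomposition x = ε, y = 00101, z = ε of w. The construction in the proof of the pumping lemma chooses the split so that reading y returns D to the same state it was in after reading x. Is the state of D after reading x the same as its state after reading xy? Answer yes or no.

no

State sequence: s0 -0-> s0 -0-> s0 -1-> s1 -0-> s0 -1-> s1

After x (step 0): s0. After xy (step 5): s1.
They differ (s0 ≠ s1), so y is not a cycle from the state after x; this split is not the one the pumping-lemma construction produces, and pumping y need not keep the string in L(D).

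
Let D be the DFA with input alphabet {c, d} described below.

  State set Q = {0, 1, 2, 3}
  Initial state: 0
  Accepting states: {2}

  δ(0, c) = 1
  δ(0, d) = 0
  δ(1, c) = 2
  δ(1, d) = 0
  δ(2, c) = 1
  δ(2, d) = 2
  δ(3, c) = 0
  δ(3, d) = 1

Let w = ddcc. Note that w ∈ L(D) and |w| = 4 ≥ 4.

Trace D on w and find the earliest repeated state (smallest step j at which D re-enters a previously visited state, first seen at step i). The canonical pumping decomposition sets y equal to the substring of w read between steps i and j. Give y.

Run of D on w = d d c c:
  step 0: 0  (start)
  step 1: 0  (read d: 0→0)   ← first repeat (0 seen earlier)
  step 2: 0  (read d: 0→0)
  step 3: 1  (read c: 0→1)
  step 4: 2  (read c: 1→2)

So i = 0, j = 1, giving x = w[0:0] = ε, y = w[0:1] = d, z = w[1:4] = dcc.
Check: |xy| = 1 ≤ 4 and |y| = 1 ≥ 1. Reading y takes D from 0 back to 0, so every xyⁱz is accepted.
The DFA has 4 states, so the proof of the pumping lemma guarantees a repeated state among the first 4+1 visited; the segment between the two visits is the pumpable y.

d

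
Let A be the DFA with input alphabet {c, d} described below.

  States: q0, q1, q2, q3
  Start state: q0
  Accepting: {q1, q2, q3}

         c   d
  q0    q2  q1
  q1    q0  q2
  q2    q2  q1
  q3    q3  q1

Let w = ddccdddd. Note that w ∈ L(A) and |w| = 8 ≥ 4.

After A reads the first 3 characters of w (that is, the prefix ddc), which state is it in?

q2

State sequence: q0 -d-> q1 -d-> q2 -c-> q2

After reading 3 characters, A is in state q2.
(This kind of state-tracing is the core of the pumping-lemma construction: with 4 states, pigeonhole forces a repeat within the first 4 steps.)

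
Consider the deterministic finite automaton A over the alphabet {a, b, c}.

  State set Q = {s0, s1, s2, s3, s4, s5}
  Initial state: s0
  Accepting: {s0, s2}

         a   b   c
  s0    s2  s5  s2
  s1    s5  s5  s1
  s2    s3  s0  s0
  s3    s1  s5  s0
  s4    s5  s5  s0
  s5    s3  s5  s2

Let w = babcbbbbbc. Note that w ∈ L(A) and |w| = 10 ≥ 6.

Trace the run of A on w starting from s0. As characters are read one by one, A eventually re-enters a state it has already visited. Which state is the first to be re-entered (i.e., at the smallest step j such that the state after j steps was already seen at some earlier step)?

State sequence: s0 -b-> s5 -a-> s3 -b-> s5 -c-> s2 -b-> s0 -b-> s5 -b-> s5 -b-> s5 -b-> s5 -c-> s2
First repeat at step 3: s5 was already visited.

The earliest repeat is at step j = 3: A is in s5, which it already visited at step i = 1.
Since A has 6 states, any run of length ≥ 6 visits 6+1 states, so by pigeonhole some state repeats within the first 6 steps — that repeat gives the pumpable loop.

s5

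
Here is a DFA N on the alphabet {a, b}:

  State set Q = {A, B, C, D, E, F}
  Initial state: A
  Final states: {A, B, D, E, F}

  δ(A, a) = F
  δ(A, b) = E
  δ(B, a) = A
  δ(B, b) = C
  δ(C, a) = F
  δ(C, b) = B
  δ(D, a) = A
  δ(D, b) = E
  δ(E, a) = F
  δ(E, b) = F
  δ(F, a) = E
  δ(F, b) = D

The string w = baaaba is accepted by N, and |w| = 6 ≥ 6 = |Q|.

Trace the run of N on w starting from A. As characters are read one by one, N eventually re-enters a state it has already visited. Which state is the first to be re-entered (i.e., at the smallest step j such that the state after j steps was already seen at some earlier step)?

State sequence: A -b-> E -a-> F -a-> E -a-> F -b-> D -a-> A
First repeat at step 3: E was already visited.

The earliest repeat is at step j = 3: N is in E, which it already visited at step i = 1.
The DFA has 6 states, so the proof of the pumping lemma guarantees a repeated state among the first 6+1 visited; the segment between the two visits is the pumpable y.

E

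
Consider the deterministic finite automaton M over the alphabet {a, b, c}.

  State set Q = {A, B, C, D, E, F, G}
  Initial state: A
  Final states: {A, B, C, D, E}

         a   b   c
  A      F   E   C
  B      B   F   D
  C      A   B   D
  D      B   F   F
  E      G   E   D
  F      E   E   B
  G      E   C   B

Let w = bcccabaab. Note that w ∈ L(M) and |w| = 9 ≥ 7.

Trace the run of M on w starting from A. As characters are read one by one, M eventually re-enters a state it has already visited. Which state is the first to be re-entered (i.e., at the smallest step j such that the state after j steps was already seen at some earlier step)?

B

Run of M on w = b c c c a b a a b:
  step 0: A  (start)
  step 1: E  (read b: A→E)
  step 2: D  (read c: E→D)
  step 3: F  (read c: D→F)
  step 4: B  (read c: F→B)
  step 5: B  (read a: B→B)   ← first repeat (B seen earlier)
  step 6: F  (read b: B→F)
  step 7: E  (read a: F→E)
  step 8: G  (read a: E→G)
  step 9: C  (read b: G→C)

The earliest repeat is at step j = 5: M is in B, which it already visited at step i = 4.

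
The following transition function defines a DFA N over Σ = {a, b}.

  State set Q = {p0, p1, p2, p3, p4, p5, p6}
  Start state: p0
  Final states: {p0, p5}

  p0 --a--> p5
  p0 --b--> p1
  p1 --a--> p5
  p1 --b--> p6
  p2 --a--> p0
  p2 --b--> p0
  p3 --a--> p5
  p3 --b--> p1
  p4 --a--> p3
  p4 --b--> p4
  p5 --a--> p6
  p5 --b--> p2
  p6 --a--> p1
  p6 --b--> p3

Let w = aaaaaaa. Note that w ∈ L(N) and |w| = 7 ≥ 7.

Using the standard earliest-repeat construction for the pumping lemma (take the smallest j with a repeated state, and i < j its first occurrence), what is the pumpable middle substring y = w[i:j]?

aaa

State sequence: p0 -a-> p5 -a-> p6 -a-> p1 -a-> p5 -a-> p6 -a-> p1 -a-> p5
First repeat at step 4: p5 was already visited.

So i = 1, j = 4, giving x = w[0:1] = a, y = w[1:4] = aaa, z = w[4:7] = aaa.
Check: |xy| = 4 ≤ 7 and |y| = 3 ≥ 1. Reading y takes N from p5 back to p5, so every xyⁱz is accepted.
Pumping length from the standard proof: p = 7 (the number of states). The repeated state found above gives |xy| = j ≤ 7 and |y| = j − i ≥ 1.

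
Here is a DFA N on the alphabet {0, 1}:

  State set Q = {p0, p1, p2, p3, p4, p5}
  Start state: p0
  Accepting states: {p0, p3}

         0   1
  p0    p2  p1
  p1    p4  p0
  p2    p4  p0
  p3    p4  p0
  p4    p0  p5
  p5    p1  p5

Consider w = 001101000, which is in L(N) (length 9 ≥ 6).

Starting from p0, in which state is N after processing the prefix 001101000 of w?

p0

State sequence: p0 -0-> p2 -0-> p4 -1-> p5 -1-> p5 -0-> p1 -1-> p0 -0-> p2 -0-> p4 -0-> p0

After reading 9 characters, N is in state p0.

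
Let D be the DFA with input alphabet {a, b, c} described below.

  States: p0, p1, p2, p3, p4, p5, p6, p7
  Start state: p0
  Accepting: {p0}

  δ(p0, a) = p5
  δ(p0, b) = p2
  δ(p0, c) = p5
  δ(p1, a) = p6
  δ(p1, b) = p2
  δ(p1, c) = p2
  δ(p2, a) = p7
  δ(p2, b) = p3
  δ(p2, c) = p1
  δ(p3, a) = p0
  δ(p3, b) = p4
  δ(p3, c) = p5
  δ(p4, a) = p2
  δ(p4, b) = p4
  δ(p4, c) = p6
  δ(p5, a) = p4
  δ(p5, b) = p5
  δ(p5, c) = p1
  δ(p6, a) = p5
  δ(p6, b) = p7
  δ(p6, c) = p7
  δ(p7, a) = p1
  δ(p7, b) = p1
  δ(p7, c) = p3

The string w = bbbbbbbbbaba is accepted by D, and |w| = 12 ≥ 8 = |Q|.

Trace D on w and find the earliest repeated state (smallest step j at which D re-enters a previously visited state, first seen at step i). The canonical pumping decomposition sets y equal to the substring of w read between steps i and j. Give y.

Run of D on w = b b b b b b b b b a b a:
  step 0: p0  (start)
  step 1: p2  (read b: p0→p2)
  step 2: p3  (read b: p2→p3)
  step 3: p4  (read b: p3→p4)
  step 4: p4  (read b: p4→p4)   ← first repeat (p4 seen earlier)
  step 5: p4  (read b: p4→p4)
  step 6: p4  (read b: p4→p4)
  step 7: p4  (read b: p4→p4)
  step 8: p4  (read b: p4→p4)
  step 9: p4  (read b: p4→p4)
  step 10: p2  (read a: p4→p2)
  step 11: p3  (read b: p2→p3)
  step 12: p0  (read a: p3→p0)

So i = 3, j = 4, giving x = w[0:3] = bbb, y = w[3:4] = b, z = w[4:12] = bbbbbaba.
Check: |xy| = 4 ≤ 8 and |y| = 1 ≥ 1. Reading y takes D from p4 back to p4, so every xyⁱz is accepted.

b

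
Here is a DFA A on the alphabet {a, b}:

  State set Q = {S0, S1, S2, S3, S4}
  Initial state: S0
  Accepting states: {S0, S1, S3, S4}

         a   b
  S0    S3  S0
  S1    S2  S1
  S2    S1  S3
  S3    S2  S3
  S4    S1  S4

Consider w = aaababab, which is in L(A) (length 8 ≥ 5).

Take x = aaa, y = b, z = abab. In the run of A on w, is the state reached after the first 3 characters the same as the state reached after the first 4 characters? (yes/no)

yes

State sequence: S0 -a-> S3 -a-> S2 -a-> S1 -b-> S1

After x (step 3): S1. After xy (step 4): S1.
They match, so y = b drives A around a cycle from S1 back to itself; pumping y any number of times keeps A in S1 before reading z, and xyⁱz ∈ L(A) for every i ≥ 0.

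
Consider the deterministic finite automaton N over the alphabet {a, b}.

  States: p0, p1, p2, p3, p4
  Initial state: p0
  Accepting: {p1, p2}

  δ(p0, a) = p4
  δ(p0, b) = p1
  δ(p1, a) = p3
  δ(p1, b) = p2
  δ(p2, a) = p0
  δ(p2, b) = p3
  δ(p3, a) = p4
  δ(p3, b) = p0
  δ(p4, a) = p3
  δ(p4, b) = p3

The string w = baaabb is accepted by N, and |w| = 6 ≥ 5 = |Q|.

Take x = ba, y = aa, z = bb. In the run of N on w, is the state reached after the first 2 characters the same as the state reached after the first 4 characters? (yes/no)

State sequence: p0 -b-> p1 -a-> p3 -a-> p4 -a-> p3

After x (step 2): p3. After xy (step 4): p3.
They match, so y = aa drives N around a cycle from p3 back to itself; pumping y any number of times keeps N in p3 before reading z, and xyⁱz ∈ L(N) for every i ≥ 0.

yes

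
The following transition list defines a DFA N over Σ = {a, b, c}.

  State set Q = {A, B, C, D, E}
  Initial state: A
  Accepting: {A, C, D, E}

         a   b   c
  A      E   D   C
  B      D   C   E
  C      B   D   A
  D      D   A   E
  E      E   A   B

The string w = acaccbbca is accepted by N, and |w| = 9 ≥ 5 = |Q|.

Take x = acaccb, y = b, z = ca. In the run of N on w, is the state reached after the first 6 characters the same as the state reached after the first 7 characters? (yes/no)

State sequence: A -a-> E -c-> B -a-> D -c-> E -c-> B -b-> C -b-> D

After x (step 6): C. After xy (step 7): D.
They differ (C ≠ D), so y is not a cycle from the state after x; this split is not the one the pumping-lemma construction produces, and pumping y need not keep the string in L(N).

no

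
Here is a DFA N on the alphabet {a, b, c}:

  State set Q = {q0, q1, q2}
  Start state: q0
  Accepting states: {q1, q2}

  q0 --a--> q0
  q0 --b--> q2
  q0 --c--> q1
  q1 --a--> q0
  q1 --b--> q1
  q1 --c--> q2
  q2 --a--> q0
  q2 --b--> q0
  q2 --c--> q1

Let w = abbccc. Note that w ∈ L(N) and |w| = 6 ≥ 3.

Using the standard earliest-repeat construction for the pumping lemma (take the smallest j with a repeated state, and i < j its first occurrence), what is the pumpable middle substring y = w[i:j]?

a

Run of N on w = a b b c c c:
  step 0: q0  (start)
  step 1: q0  (read a: q0→q0)   ← first repeat (q0 seen earlier)
  step 2: q2  (read b: q0→q2)
  step 3: q0  (read b: q2→q0)
  step 4: q1  (read c: q0→q1)
  step 5: q2  (read c: q1→q2)
  step 6: q1  (read c: q2→q1)

So i = 0, j = 1, giving x = w[0:0] = ε, y = w[0:1] = a, z = w[1:6] = bbccc.
Check: |xy| = 1 ≤ 3 and |y| = 1 ≥ 1. Reading y takes N from q0 back to q0, so every xyⁱz is accepted.
Pumping length from the standard proof: p = 3 (the number of states). The repeated state found above gives |xy| = j ≤ 3 and |y| = j − i ≥ 1.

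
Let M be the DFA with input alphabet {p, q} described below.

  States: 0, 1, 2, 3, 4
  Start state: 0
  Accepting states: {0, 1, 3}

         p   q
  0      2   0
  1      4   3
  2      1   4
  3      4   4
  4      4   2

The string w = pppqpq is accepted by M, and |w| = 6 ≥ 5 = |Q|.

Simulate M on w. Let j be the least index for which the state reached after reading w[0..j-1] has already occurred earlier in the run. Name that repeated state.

State sequence: 0 -p-> 2 -p-> 1 -p-> 4 -q-> 2 -p-> 1 -q-> 3
First repeat at step 4: 2 was already visited.

The earliest repeat is at step j = 4: M is in 2, which it already visited at step i = 1.
With |Q| = 5, pigeonhole forces a state repeat no later than step 5; the substring read between the first and second visits to that state can be pumped.

2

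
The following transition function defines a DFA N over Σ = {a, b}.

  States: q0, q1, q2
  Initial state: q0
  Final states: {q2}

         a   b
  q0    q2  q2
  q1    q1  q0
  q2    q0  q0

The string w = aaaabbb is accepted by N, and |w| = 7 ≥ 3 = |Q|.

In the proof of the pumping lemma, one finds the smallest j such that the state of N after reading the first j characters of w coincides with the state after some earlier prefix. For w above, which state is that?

q0

State sequence: q0 -a-> q2 -a-> q0 -a-> q2 -a-> q0 -b-> q2 -b-> q0 -b-> q2
First repeat at step 2: q0 was already visited.

The earliest repeat is at step j = 2: N is in q0, which it already visited at step i = 0.
The DFA has 3 states, so the proof of the pumping lemma guarantees a repeated state among the first 3+1 visited; the segment between the two visits is the pumpable y.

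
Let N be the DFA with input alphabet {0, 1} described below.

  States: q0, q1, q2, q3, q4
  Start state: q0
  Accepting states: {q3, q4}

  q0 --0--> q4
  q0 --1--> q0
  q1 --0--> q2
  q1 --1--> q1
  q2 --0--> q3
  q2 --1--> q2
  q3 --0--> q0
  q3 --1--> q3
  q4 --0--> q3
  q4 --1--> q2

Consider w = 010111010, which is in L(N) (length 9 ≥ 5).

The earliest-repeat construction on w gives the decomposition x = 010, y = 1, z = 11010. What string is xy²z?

0101111010

xy^2z = 010·1·1·11010 = 0101111010.
Reading y = 1 takes N from q3 back to q3, so after x·y·y the machine is still in q3, and z then leads to the accepting state q4. Hence 0101111010 ∈ L(N).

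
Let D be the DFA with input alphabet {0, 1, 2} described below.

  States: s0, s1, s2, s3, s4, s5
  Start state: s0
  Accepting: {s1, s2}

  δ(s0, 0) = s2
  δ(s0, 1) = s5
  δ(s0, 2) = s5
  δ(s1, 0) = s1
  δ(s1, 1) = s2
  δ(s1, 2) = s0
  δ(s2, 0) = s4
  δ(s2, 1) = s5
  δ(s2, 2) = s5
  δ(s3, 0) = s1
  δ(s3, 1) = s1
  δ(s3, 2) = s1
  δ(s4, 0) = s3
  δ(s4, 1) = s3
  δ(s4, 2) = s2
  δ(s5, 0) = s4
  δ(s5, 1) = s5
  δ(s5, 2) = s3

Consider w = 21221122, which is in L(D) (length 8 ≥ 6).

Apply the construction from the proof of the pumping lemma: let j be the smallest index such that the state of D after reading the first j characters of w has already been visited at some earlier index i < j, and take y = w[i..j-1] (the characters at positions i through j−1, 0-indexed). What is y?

Run of D on w = 2 1 2 2 1 1 2 2:
  step 0: s0  (start)
  step 1: s5  (read 2: s0→s5)
  step 2: s5  (read 1: s5→s5)   ← first repeat (s5 seen earlier)
  step 3: s3  (read 2: s5→s3)
  step 4: s1  (read 2: s3→s1)
  step 5: s2  (read 1: s1→s2)
  step 6: s5  (read 1: s2→s5)
  step 7: s3  (read 2: s5→s3)
  step 8: s1  (read 2: s3→s1)

So i = 1, j = 2, giving x = w[0:1] = 2, y = w[1:2] = 1, z = w[2:8] = 221122.
Check: |xy| = 2 ≤ 6 and |y| = 1 ≥ 1. Reading y takes D from s5 back to s5, so every xyⁱz is accepted.

1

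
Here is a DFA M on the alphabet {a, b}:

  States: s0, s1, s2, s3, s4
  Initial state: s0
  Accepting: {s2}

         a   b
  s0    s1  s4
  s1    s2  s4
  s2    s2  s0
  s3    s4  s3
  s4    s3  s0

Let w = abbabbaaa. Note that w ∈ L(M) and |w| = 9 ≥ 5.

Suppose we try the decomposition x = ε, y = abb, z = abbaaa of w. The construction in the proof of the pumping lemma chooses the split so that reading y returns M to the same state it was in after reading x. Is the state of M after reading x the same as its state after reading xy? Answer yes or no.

yes

Run of M on the first 3 characters of w = a b b:
  step 0: s0  (start)
  step 1: s1  (read a: s0→s1)
  step 2: s4  (read b: s1→s4)
  step 3: s0  (read b: s4→s0)

After x (step 0): s0. After xy (step 3): s0.
They match, so y = abb drives M around a cycle from s0 back to itself; pumping y any number of times keeps M in s0 before reading z, and xyⁱz ∈ L(M) for every i ≥ 0.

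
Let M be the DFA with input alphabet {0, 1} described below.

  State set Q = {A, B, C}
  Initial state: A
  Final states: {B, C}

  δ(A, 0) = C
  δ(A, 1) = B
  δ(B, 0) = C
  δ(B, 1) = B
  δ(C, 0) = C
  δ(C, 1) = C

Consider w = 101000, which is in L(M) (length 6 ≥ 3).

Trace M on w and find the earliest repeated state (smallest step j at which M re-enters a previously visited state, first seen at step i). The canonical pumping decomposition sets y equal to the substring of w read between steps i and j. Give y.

Run of M on w = 1 0 1 0 0 0:
  step 0: A  (start)
  step 1: B  (read 1: A→B)
  step 2: C  (read 0: B→C)
  step 3: C  (read 1: C→C)   ← first repeat (C seen earlier)
  step 4: C  (read 0: C→C)
  step 5: C  (read 0: C→C)
  step 6: C  (read 0: C→C)

So i = 2, j = 3, giving x = w[0:2] = 10, y = w[2:3] = 1, z = w[3:6] = 000.
Check: |xy| = 3 ≤ 3 and |y| = 1 ≥ 1. Reading y takes M from C back to C, so every xyⁱz is accepted.
Pumping length from the standard proof: p = 3 (the number of states). The repeated state found above gives |xy| = j ≤ 3 and |y| = j − i ≥ 1.

1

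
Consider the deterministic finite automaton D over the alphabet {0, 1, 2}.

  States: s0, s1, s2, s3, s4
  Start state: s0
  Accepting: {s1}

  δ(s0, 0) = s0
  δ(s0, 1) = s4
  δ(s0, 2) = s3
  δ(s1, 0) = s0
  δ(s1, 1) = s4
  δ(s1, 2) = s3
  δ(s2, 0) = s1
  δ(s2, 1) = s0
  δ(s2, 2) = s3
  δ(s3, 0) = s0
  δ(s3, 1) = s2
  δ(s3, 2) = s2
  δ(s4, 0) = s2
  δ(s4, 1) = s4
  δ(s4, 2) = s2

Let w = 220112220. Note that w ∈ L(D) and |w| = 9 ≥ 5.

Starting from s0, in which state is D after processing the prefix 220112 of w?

State sequence: s0 -2-> s3 -2-> s2 -0-> s1 -1-> s4 -1-> s4 -2-> s2

After reading 6 characters, D is in state s2.

s2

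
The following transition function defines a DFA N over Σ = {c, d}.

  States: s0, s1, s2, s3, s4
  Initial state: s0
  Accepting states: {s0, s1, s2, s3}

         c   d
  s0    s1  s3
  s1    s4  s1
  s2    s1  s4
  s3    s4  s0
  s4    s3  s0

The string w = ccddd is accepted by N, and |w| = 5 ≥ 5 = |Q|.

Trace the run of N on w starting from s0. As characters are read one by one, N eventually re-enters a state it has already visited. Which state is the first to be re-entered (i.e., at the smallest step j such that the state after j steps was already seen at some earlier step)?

s0

State sequence: s0 -c-> s1 -c-> s4 -d-> s0 -d-> s3 -d-> s0
First repeat at step 3: s0 was already visited.

The earliest repeat is at step j = 3: N is in s0, which it already visited at step i = 0.
Since N has 5 states, any run of length ≥ 5 visits 5+1 states, so by pigeonhole some state repeats within the first 5 steps — that repeat gives the pumpable loop.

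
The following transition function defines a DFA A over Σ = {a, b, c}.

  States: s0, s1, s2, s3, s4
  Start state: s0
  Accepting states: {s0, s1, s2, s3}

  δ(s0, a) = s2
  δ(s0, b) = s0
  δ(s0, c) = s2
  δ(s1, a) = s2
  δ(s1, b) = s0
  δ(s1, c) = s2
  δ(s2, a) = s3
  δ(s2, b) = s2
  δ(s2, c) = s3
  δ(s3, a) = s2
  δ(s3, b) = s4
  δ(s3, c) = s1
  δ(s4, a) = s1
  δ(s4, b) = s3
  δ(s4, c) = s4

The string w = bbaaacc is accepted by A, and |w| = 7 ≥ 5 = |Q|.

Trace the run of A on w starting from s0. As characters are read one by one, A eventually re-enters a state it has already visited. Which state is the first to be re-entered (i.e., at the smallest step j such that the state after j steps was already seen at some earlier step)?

Run of A on w = b b a a a c c:
  step 0: s0  (start)
  step 1: s0  (read b: s0→s0)   ← first repeat (s0 seen earlier)
  step 2: s0  (read b: s0→s0)
  step 3: s2  (read a: s0→s2)
  step 4: s3  (read a: s2→s3)
  step 5: s2  (read a: s3→s2)
  step 6: s3  (read c: s2→s3)
  step 7: s1  (read c: s3→s1)

The earliest repeat is at step j = 1: A is in s0, which it already visited at step i = 0.
With |Q| = 5, pigeonhole forces a state repeat no later than step 5; the substring read between the first and second visits to that state can be pumped.

s0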